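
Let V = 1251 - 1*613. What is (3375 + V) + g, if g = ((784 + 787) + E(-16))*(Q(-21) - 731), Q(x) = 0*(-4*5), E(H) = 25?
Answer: -1162663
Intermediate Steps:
V = 638 (V = 1251 - 613 = 638)
Q(x) = 0 (Q(x) = 0*(-20) = 0)
g = -1166676 (g = ((784 + 787) + 25)*(0 - 731) = (1571 + 25)*(-731) = 1596*(-731) = -1166676)
(3375 + V) + g = (3375 + 638) - 1166676 = 4013 - 1166676 = -1162663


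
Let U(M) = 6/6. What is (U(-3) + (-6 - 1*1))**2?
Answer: 36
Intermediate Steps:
U(M) = 1 (U(M) = 6*(1/6) = 1)
(U(-3) + (-6 - 1*1))**2 = (1 + (-6 - 1*1))**2 = (1 + (-6 - 1))**2 = (1 - 7)**2 = (-6)**2 = 36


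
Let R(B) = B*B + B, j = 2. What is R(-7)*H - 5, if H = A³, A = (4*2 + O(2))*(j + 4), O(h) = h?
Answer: 9071995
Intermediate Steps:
A = 60 (A = (4*2 + 2)*(2 + 4) = (8 + 2)*6 = 10*6 = 60)
R(B) = B + B² (R(B) = B² + B = B + B²)
H = 216000 (H = 60³ = 216000)
R(-7)*H - 5 = -7*(1 - 7)*216000 - 5 = -7*(-6)*216000 - 5 = 42*216000 - 5 = 9072000 - 5 = 9071995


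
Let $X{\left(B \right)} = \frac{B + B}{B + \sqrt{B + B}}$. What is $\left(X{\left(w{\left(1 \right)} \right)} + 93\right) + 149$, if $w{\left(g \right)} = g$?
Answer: $240 + 2 \sqrt{2} \approx 242.83$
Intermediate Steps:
$X{\left(B \right)} = \frac{2 B}{B + \sqrt{2} \sqrt{B}}$ ($X{\left(B \right)} = \frac{2 B}{B + \sqrt{2 B}} = \frac{2 B}{B + \sqrt{2} \sqrt{B}}$)
$\left(X{\left(w{\left(1 \right)} \right)} + 93\right) + 149 = \left(2 \cdot 1 \frac{1}{1 + \sqrt{2} \sqrt{1}} + 93\right) + 149 = \left(2 \cdot 1 \frac{1}{1 + \sqrt{2} \cdot 1} + 93\right) + 149 = \left(2 \cdot 1 \frac{1}{1 + \sqrt{2}} + 93\right) + 149 = \left(\frac{2}{1 + \sqrt{2}} + 93\right) + 149 = \left(93 + \frac{2}{1 + \sqrt{2}}\right) + 149 = 242 + \frac{2}{1 + \sqrt{2}}$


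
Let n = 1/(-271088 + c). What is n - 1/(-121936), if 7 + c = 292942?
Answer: 143783/2663935792 ≈ 5.3974e-5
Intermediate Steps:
c = 292935 (c = -7 + 292942 = 292935)
n = 1/21847 (n = 1/(-271088 + 292935) = 1/21847 ≈ 4.5773e-5)
n - 1/(-121936) = 1/21847 - 1/(-121936) = 1/21847 - 1*(-1/121936) = 1/21847 + 1/121936 = 143783/2663935792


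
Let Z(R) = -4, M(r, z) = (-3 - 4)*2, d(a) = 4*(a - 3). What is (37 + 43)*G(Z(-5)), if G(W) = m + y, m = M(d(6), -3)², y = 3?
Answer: 15920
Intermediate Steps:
d(a) = -12 + 4*a (d(a) = 4*(-3 + a) = -12 + 4*a)
M(r, z) = -14 (M(r, z) = -7*2 = -14)
m = 196 (m = (-14)² = 196)
G(W) = 199 (G(W) = 196 + 3 = 199)
(37 + 43)*G(Z(-5)) = (37 + 43)*199 = 80*199 = 15920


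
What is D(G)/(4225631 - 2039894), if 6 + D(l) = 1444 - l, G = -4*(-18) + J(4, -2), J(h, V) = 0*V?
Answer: 1366/2185737 ≈ 0.00062496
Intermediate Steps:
J(h, V) = 0
G = 72 (G = -4*(-18) + 0 = 72 + 0 = 72)
D(l) = 1438 - l (D(l) = -6 + (1444 - l) = 1438 - l)
D(G)/(4225631 - 2039894) = (1438 - 1*72)/(4225631 - 2039894) = (1438 - 72)/2185737 = 1366*(1/2185737) = 1366/2185737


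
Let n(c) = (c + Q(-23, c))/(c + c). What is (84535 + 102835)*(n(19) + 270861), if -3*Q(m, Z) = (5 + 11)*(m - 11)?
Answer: 2892876162175/57 ≈ 5.0752e+10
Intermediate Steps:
Q(m, Z) = 176/3 - 16*m/3 (Q(m, Z) = -(5 + 11)*(m - 11)/3 = -16*(-11 + m)/3 = -(-176 + 16*m)/3 = 176/3 - 16*m/3)
n(c) = (544/3 + c)/(2*c) (n(c) = (c + (176/3 - 16/3*(-23)))/(c + c) = (c + (176/3 + 368/3))/((2*c)) = (c + 544/3)*(1/(2*c)) = (544/3 + c)*(1/(2*c)) = (544/3 + c)/(2*c))
(84535 + 102835)*(n(19) + 270861) = (84535 + 102835)*((⅙)*(544 + 3*19)/19 + 270861) = 187370*((⅙)*(1/19)*(544 + 57) + 270861) = 187370*((⅙)*(1/19)*601 + 270861) = 187370*(601/114 + 270861) = 187370*(30878755/114) = 2892876162175/57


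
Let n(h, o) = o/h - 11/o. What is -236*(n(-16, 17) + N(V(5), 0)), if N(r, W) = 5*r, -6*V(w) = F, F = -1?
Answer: 42185/204 ≈ 206.79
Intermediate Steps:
n(h, o) = -11/o + o/h
V(w) = ⅙ (V(w) = -⅙*(-1) = ⅙)
-236*(n(-16, 17) + N(V(5), 0)) = -236*((-11/17 + 17/(-16)) + 5*(⅙)) = -236*((-11*1/17 + 17*(-1/16)) + ⅚) = -236*((-11/17 - 17/16) + ⅚) = -236*(-465/272 + ⅚) = -236*(-715/816) = 42185/204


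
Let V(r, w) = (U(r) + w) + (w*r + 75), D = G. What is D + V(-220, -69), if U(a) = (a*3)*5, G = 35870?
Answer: 47756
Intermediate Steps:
D = 35870
U(a) = 15*a (U(a) = (3*a)*5 = 15*a)
V(r, w) = 75 + w + 15*r + r*w (V(r, w) = (15*r + w) + (w*r + 75) = (w + 15*r) + (r*w + 75) = (w + 15*r) + (75 + r*w) = 75 + w + 15*r + r*w)
D + V(-220, -69) = 35870 + (75 - 69 + 15*(-220) - 220*(-69)) = 35870 + (75 - 69 - 3300 + 15180) = 35870 + 11886 = 47756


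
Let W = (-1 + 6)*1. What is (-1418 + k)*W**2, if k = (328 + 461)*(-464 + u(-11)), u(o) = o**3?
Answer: -35441825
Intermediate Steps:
W = 5 (W = 5*1 = 5)
k = -1416255 (k = (328 + 461)*(-464 + (-11)**3) = 789*(-464 - 1331) = 789*(-1795) = -1416255)
(-1418 + k)*W**2 = (-1418 - 1416255)*5**2 = -1417673*25 = -35441825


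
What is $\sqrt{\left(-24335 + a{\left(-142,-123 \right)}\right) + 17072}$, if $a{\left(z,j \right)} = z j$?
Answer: $\sqrt{10203} \approx 101.01$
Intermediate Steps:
$a{\left(z,j \right)} = j z$
$\sqrt{\left(-24335 + a{\left(-142,-123 \right)}\right) + 17072} = \sqrt{\left(-24335 - -17466\right) + 17072} = \sqrt{\left(-24335 + 17466\right) + 17072} = \sqrt{-6869 + 17072} = \sqrt{10203}$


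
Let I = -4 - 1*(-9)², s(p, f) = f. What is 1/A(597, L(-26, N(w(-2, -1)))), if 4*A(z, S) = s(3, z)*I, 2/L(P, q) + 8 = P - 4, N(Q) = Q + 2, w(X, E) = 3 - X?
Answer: -4/50745 ≈ -7.8826e-5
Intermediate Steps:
N(Q) = 2 + Q
I = -85 (I = -4 - 1*81 = -4 - 81 = -85)
L(P, q) = 2/(-12 + P) (L(P, q) = 2/(-8 + (P - 4)) = 2/(-8 + (-4 + P)) = 2/(-12 + P))
A(z, S) = -85*z/4 (A(z, S) = (z*(-85))/4 = (-85*z)/4 = -85*z/4)
1/A(597, L(-26, N(w(-2, -1)))) = 1/(-85/4*597) = 1/(-50745/4) = -4/50745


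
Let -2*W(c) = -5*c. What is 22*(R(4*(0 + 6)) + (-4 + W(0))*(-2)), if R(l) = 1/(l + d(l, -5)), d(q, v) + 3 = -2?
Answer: 3366/19 ≈ 177.16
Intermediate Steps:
W(c) = 5*c/2 (W(c) = -(-5)*c/2 = 5*c/2)
d(q, v) = -5 (d(q, v) = -3 - 2 = -5)
R(l) = 1/(-5 + l) (R(l) = 1/(l - 5) = 1/(-5 + l))
22*(R(4*(0 + 6)) + (-4 + W(0))*(-2)) = 22*(1/(-5 + 4*(0 + 6)) + (-4 + (5/2)*0)*(-2)) = 22*(1/(-5 + 4*6) + (-4 + 0)*(-2)) = 22*(1/(-5 + 24) - 4*(-2)) = 22*(1/19 + 8) = 22*(153/19) = 3366/19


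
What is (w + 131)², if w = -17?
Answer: 12996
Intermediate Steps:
(w + 131)² = (-17 + 131)² = 114² = 12996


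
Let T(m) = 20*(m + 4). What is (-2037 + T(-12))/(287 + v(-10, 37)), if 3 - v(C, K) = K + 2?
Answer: -2197/251 ≈ -8.7530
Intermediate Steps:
v(C, K) = 1 - K (v(C, K) = 3 - (K + 2) = 3 - (2 + K) = 3 + (-2 - K) = 1 - K)
T(m) = 80 + 20*m (T(m) = 20*(4 + m) = 80 + 20*m)
(-2037 + T(-12))/(287 + v(-10, 37)) = (-2037 + (80 + 20*(-12)))/(287 + (1 - 1*37)) = (-2037 + (80 - 240))/(287 + (1 - 37)) = (-2037 - 160)/(287 - 36) = -2197/251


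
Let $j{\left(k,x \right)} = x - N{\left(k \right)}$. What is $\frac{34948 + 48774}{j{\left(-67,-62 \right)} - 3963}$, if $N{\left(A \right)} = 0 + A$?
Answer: $- \frac{41861}{1979} \approx -21.153$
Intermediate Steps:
$N{\left(A \right)} = A$
$j{\left(k,x \right)} = x - k$
$\frac{34948 + 48774}{j{\left(-67,-62 \right)} - 3963} = \frac{34948 + 48774}{\left(-62 - -67\right) - 3963} = \frac{83722}{\left(-62 + 67\right) - 3963} = \frac{83722}{5 - 3963} = \frac{83722}{-3958} = 83722 \left(- \frac{1}{3958}\right) = - \frac{41861}{1979}$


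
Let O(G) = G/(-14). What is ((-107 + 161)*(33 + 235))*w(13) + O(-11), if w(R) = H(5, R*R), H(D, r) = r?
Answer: 34240763/14 ≈ 2.4458e+6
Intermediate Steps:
O(G) = -G/14 (O(G) = G*(-1/14) = -G/14)
w(R) = R² (w(R) = R*R = R²)
((-107 + 161)*(33 + 235))*w(13) + O(-11) = ((-107 + 161)*(33 + 235))*13² - 1/14*(-11) = (54*268)*169 + 11/14 = 14472*169 + 11/14 = 2445768 + 11/14 = 34240763/14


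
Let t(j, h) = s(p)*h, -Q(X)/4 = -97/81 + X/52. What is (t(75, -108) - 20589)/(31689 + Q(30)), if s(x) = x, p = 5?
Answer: -22248837/33371131 ≈ -0.66671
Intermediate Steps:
Q(X) = 388/81 - X/13 (Q(X) = -4*(-97/81 + X/52) = 388/81 - X/13)
t(j, h) = 5*h
(t(75, -108) - 20589)/(31689 + Q(30)) = (5*(-108) - 20589)/(31689 + (388/81 - 1/13*30)) = (-540 - 20589)/(31689 + (388/81 - 30/13)) = -21129/(31689 + 2614/1053) = -21129/33371131/1053 = -21129*1053/33371131 = -22248837/33371131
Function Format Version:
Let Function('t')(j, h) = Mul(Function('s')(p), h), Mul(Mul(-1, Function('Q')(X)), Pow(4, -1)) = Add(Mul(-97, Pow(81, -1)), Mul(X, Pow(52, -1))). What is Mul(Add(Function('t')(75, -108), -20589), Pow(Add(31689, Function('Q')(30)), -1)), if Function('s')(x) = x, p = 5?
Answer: Rational(-22248837, 33371131) ≈ -0.66671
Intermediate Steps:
Function('Q')(X) = Add(Rational(388, 81), Mul(Rational(-1, 13), X)) (Function('Q')(X) = Mul(-4, Add(Mul(-97, Pow(81, -1)), Mul(X, Pow(52, -1)))) = Mul(-4, Add(Mul(-97, Rational(1, 81)), Mul(X, Rational(1, 52)))) = Mul(-4, Add(Rational(-97, 81), Mul(Rational(1, 52), X))) = Add(Rational(388, 81), Mul(Rational(-1, 13), X)))
Function('t')(j, h) = Mul(5, h)
Mul(Add(Function('t')(75, -108), -20589), Pow(Add(31689, Function('Q')(30)), -1)) = Mul(Add(Mul(5, -108), -20589), Pow(Add(31689, Add(Rational(388, 81), Mul(Rational(-1, 13), 30))), -1)) = Mul(Add(-540, -20589), Pow(Add(31689, Add(Rational(388, 81), Rational(-30, 13))), -1)) = Mul(-21129, Pow(Add(31689, Rational(2614, 1053)), -1)) = Mul(-21129, Pow(Rational(33371131, 1053), -1)) = Mul(-21129, Rational(1053, 33371131)) = Rational(-22248837, 33371131)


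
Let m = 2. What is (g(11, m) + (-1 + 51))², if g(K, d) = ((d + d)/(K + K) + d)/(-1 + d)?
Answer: 329476/121 ≈ 2722.9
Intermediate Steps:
g(K, d) = (d + d/K)/(-1 + d) (g(K, d) = ((2*d)/((2*K)) + d)/(-1 + d) = ((2*d)*(1/(2*K)) + d)/(-1 + d) = (d/K + d)/(-1 + d) = (d + d/K)/(-1 + d))
(g(11, m) + (-1 + 51))² = (2*(1 + 11)/(11*(-1 + 2)) + (-1 + 51))² = (2*(1/11)*12/1 + 50)² = (2*(1/11)*1*12 + 50)² = (24/11 + 50)² = (574/11)² = 329476/121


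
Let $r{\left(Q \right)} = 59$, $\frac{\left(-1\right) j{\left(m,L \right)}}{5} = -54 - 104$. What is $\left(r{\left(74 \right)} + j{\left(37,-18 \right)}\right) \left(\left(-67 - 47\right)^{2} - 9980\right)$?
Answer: $2560584$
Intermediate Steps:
$j{\left(m,L \right)} = 790$ ($j{\left(m,L \right)} = - 5 \left(-54 - 104\right) = \left(-5\right) \left(-158\right) = 790$)
$\left(r{\left(74 \right)} + j{\left(37,-18 \right)}\right) \left(\left(-67 - 47\right)^{2} - 9980\right) = \left(59 + 790\right) \left(\left(-67 - 47\right)^{2} - 9980\right) = 849 \left(\left(-114\right)^{2} - 9980\right) = 849 \left(12996 - 9980\right) = 849 \cdot 3016 = 2560584$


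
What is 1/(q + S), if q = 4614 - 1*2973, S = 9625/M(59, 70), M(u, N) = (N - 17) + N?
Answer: 123/211468 ≈ 0.00058165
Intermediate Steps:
M(u, N) = -17 + 2*N (M(u, N) = (-17 + N) + N = -17 + 2*N)
S = 9625/123 (S = 9625/(-17 + 2*70) = 9625/(-17 + 140) = 9625/123 ≈ 78.252)
q = 1641 (q = 4614 - 2973 = 1641)
1/(q + S) = 1/(1641 + 9625/123) = 1/(211468/123) = 123/211468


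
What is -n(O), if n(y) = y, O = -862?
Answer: 862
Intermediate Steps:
-n(O) = -1*(-862) = 862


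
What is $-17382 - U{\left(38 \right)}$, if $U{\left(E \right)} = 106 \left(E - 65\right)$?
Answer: $-14520$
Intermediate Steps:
$U{\left(E \right)} = -6890 + 106 E$ ($U{\left(E \right)} = 106 \left(E + \left(-88 + 23\right)\right) = 106 \left(E - 65\right) = 106 \left(-65 + E\right) = -6890 + 106 E$)
$-17382 - U{\left(38 \right)} = -17382 - \left(-6890 + 106 \cdot 38\right) = -17382 - \left(-6890 + 4028\right) = -17382 - -2862 = -17382 + 2862 = -14520$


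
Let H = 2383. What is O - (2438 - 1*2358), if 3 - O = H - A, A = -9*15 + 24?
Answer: -2571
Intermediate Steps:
A = -111 (A = -135 + 24 = -111)
O = -2491 (O = 3 - (2383 - 1*(-111)) = 3 - (2383 + 111) = 3 - 1*2494 = 3 - 2494 = -2491)
O - (2438 - 1*2358) = -2491 - (2438 - 1*2358) = -2491 - (2438 - 2358) = -2491 - 1*80 = -2491 - 80 = -2571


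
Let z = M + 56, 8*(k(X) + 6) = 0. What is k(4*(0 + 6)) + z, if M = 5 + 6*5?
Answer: 85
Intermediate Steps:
k(X) = -6 (k(X) = -6 + (⅛)*0 = -6 + 0 = -6)
M = 35 (M = 5 + 30 = 35)
z = 91 (z = 35 + 56 = 91)
k(4*(0 + 6)) + z = -6 + 91 = 85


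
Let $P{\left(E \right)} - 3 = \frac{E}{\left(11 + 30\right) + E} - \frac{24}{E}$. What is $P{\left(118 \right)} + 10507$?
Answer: $\frac{98599364}{9381} \approx 10511.0$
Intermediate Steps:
$P{\left(E \right)} = 3 - \frac{24}{E} + \frac{E}{41 + E}$ ($P{\left(E \right)} = 3 + \left(\frac{E}{\left(11 + 30\right) + E} - \frac{24}{E}\right) = 3 + \left(\frac{E}{41 + E} - \frac{24}{E}\right) = 3 + \left(- \frac{24}{E} + \frac{E}{41 + E}\right) = 3 - \frac{24}{E} + \frac{E}{41 + E}$)
$P{\left(118 \right)} + 10507 = \frac{-984 + 4 \cdot 118^{2} + 99 \cdot 118}{118 \left(41 + 118\right)} + 10507 = \frac{-984 + 4 \cdot 13924 + 11682}{118 \cdot 159} + 10507 = \frac{1}{118} \cdot \frac{1}{159} \left(-984 + 55696 + 11682\right) + 10507 = \frac{1}{118} \cdot \frac{1}{159} \cdot 66394 + 10507 = \frac{33197}{9381} + 10507 = \frac{98599364}{9381}$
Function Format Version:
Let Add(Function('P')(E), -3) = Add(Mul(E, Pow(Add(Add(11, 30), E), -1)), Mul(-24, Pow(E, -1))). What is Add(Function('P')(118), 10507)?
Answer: Rational(98599364, 9381) ≈ 10511.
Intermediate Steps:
Function('P')(E) = Add(3, Mul(-24, Pow(E, -1)), Mul(E, Pow(Add(41, E), -1))) (Function('P')(E) = Add(3, Add(Mul(E, Pow(Add(Add(11, 30), E), -1)), Mul(-24, Pow(E, -1)))) = Add(3, Add(Mul(E, Pow(Add(41, E), -1)), Mul(-24, Pow(E, -1)))) = Add(3, Add(Mul(-24, Pow(E, -1)), Mul(E, Pow(Add(41, E), -1)))) = Add(3, Mul(-24, Pow(E, -1)), Mul(E, Pow(Add(41, E), -1))))
Add(Function('P')(118), 10507) = Add(Mul(Pow(118, -1), Pow(Add(41, 118), -1), Add(-984, Mul(4, Pow(118, 2)), Mul(99, 118))), 10507) = Add(Mul(Rational(1, 118), Pow(159, -1), Add(-984, Mul(4, 13924), 11682)), 10507) = Add(Mul(Rational(1, 118), Rational(1, 159), Add(-984, 55696, 11682)), 10507) = Add(Mul(Rational(1, 118), Rational(1, 159), 66394), 10507) = Add(Rational(33197, 9381), 10507) = Rational(98599364, 9381)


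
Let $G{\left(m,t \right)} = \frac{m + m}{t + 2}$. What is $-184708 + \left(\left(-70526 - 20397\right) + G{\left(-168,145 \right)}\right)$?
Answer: $- \frac{1929433}{7} \approx -2.7563 \cdot 10^{5}$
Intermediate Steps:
$G{\left(m,t \right)} = \frac{2 m}{2 + t}$
$-184708 + \left(\left(-70526 - 20397\right) + G{\left(-168,145 \right)}\right) = -184708 - \left(90923 + \frac{336}{2 + 145}\right) = -184708 - \left(90923 + \frac{336}{147}\right) = -184708 - \left(90923 + 336 \cdot \frac{1}{147}\right) = -184708 - \frac{636477}{7} = - \frac{1929433}{7}$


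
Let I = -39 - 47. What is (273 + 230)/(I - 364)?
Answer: -503/450 ≈ -1.1178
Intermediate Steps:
I = -86
(273 + 230)/(I - 364) = (273 + 230)/(-86 - 364) = 503/(-450) = 503*(-1/450) = -503/450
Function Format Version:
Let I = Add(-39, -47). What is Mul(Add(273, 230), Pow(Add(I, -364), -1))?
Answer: Rational(-503, 450) ≈ -1.1178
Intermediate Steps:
I = -86
Mul(Add(273, 230), Pow(Add(I, -364), -1)) = Mul(Add(273, 230), Pow(Add(-86, -364), -1)) = Mul(503, Pow(-450, -1)) = Mul(503, Rational(-1, 450)) = Rational(-503, 450)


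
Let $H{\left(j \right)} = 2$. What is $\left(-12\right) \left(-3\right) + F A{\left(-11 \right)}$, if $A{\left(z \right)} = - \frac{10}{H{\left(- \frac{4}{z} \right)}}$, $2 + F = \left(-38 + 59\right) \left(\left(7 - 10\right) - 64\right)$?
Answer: $7081$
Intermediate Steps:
$F = -1409$ ($F = -2 + \left(-38 + 59\right) \left(\left(7 - 10\right) - 64\right) = -2 + 21 \left(\left(7 - 10\right) - 64\right) = -2 + 21 \left(-3 - 64\right) = -2 + 21 \left(-67\right) = -2 - 1407 = -1409$)
$A{\left(z \right)} = -5$ ($A{\left(z \right)} = - \frac{10}{2} = \left(-10\right) \frac{1}{2} = -5$)
$\left(-12\right) \left(-3\right) + F A{\left(-11 \right)} = \left(-12\right) \left(-3\right) - -7045 = 36 + 7045 = 7081$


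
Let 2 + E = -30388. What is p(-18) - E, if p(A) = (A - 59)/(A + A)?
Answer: 1094117/36 ≈ 30392.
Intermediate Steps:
E = -30390 (E = -2 - 30388 = -30390)
p(A) = (-59 + A)/(2*A) (p(A) = (-59 + A)/((2*A)) = (-59 + A)*(1/(2*A)) = (-59 + A)/(2*A))
p(-18) - E = (1/2)*(-59 - 18)/(-18) - 1*(-30390) = (1/2)*(-1/18)*(-77) + 30390 = 77/36 + 30390 = 1094117/36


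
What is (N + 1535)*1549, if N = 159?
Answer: 2624006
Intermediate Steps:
(N + 1535)*1549 = (159 + 1535)*1549 = 1694*1549 = 2624006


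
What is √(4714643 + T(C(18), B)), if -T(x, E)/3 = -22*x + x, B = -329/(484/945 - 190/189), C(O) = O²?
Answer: √4735055 ≈ 2176.0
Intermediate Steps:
B = 310905/466 (B = -329/(484*(1/945) - 190*1/189) = -329/(484/945 - 190/189) = -329/(-466/945) = -329*(-945/466) = 310905/466 ≈ 667.18)
T(x, E) = 63*x (T(x, E) = -3*(-22*x + x) = -(-63)*x = 63*x)
√(4714643 + T(C(18), B)) = √(4714643 + 63*18²) = √(4714643 + 63*324) = √(4714643 + 20412) = √4735055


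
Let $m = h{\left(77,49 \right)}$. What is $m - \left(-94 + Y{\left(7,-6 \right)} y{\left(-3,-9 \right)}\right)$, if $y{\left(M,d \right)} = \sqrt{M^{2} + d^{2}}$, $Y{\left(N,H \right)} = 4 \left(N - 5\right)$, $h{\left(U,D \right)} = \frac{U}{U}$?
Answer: $95 - 24 \sqrt{10} \approx 19.105$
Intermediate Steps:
$h{\left(U,D \right)} = 1$
$m = 1$
$Y{\left(N,H \right)} = -20 + 4 N$ ($Y{\left(N,H \right)} = 4 \left(-5 + N\right) = -20 + 4 N$)
$m - \left(-94 + Y{\left(7,-6 \right)} y{\left(-3,-9 \right)}\right) = 1 - \left(-94 + \left(-20 + 4 \cdot 7\right) \sqrt{\left(-3\right)^{2} + \left(-9\right)^{2}}\right) = 1 - \left(-94 + \left(-20 + 28\right) \sqrt{9 + 81}\right) = 1 - \left(-94 + 8 \sqrt{90}\right) = 1 - \left(-94 + 8 \cdot 3 \sqrt{10}\right) = 1 - \left(-94 + 24 \sqrt{10}\right) = 1 + \left(94 - 24 \sqrt{10}\right) = 95 - 24 \sqrt{10}$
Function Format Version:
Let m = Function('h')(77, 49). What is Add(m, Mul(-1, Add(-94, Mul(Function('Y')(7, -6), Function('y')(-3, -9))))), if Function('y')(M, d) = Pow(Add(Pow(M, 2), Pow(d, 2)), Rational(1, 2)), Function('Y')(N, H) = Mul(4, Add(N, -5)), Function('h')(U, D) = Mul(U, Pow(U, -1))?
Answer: Add(95, Mul(-24, Pow(10, Rational(1, 2)))) ≈ 19.105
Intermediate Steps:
Function('h')(U, D) = 1
m = 1
Function('Y')(N, H) = Add(-20, Mul(4, N)) (Function('Y')(N, H) = Mul(4, Add(-5, N)) = Add(-20, Mul(4, N)))
Add(m, Mul(-1, Add(-94, Mul(Function('Y')(7, -6), Function('y')(-3, -9))))) = Add(1, Mul(-1, Add(-94, Mul(Add(-20, Mul(4, 7)), Pow(Add(Pow(-3, 2), Pow(-9, 2)), Rational(1, 2)))))) = Add(1, Mul(-1, Add(-94, Mul(Add(-20, 28), Pow(Add(9, 81), Rational(1, 2)))))) = Add(1, Mul(-1, Add(-94, Mul(8, Pow(90, Rational(1, 2)))))) = Add(1, Mul(-1, Add(-94, Mul(8, Mul(3, Pow(10, Rational(1, 2))))))) = Add(1, Mul(-1, Add(-94, Mul(24, Pow(10, Rational(1, 2)))))) = Add(1, Add(94, Mul(-24, Pow(10, Rational(1, 2))))) = Add(95, Mul(-24, Pow(10, Rational(1, 2))))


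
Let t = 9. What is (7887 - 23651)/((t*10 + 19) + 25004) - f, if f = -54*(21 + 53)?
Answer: 100335784/25113 ≈ 3995.4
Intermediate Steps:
f = -3996 (f = -54*74 = -3996)
(7887 - 23651)/((t*10 + 19) + 25004) - f = (7887 - 23651)/((9*10 + 19) + 25004) - 1*(-3996) = -15764/((90 + 19) + 25004) + 3996 = -15764/(109 + 25004) + 3996 = -15764/25113 + 3996 = 100335784/25113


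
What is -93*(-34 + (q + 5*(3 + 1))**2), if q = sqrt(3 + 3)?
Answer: -34596 - 3720*sqrt(6) ≈ -43708.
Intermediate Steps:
q = sqrt(6) ≈ 2.4495
-93*(-34 + (q + 5*(3 + 1))**2) = -93*(-34 + (sqrt(6) + 5*(3 + 1))**2) = -93*(-34 + (sqrt(6) + 5*4)**2) = -93*(-34 + (sqrt(6) + 20)**2) = -93*(-34 + (20 + sqrt(6))**2) = 3162 - 93*(20 + sqrt(6))**2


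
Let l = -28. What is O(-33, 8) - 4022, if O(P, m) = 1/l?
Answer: -112617/28 ≈ -4022.0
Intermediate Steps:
O(P, m) = -1/28 (O(P, m) = 1/(-28) = -1/28)
O(-33, 8) - 4022 = -1/28 - 4022 = -112617/28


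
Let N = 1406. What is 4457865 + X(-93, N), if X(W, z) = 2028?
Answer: 4459893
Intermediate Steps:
4457865 + X(-93, N) = 4457865 + 2028 = 4459893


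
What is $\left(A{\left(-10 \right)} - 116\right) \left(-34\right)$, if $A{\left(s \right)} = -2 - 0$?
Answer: $4012$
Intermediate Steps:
$A{\left(s \right)} = -2$ ($A{\left(s \right)} = -2 + 0 = -2$)
$\left(A{\left(-10 \right)} - 116\right) \left(-34\right) = \left(-2 - 116\right) \left(-34\right) = \left(-118\right) \left(-34\right) = 4012$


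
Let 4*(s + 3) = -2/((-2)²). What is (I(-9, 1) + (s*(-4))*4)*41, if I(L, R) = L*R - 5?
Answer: 1476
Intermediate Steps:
s = -25/8 (s = -3 + (-2/((-2)²))/4 = -3 + (-2/4)/4 = -3 + (-2*¼)/4 = -3 + (¼)*(-½) = -3 - ⅛ = -25/8 ≈ -3.1250)
I(L, R) = -5 + L*R
(I(-9, 1) + (s*(-4))*4)*41 = ((-5 - 9*1) - 25/8*(-4)*4)*41 = ((-5 - 9) + (25/2)*4)*41 = (-14 + 50)*41 = 36*41 = 1476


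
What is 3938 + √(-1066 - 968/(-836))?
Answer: 3938 + 6*I*√10678/19 ≈ 3938.0 + 32.632*I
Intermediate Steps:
3938 + √(-1066 - 968/(-836)) = 3938 + √(-1066 - 968*(-1/836)) = 3938 + √(-1066 + 22/19) = 3938 + √(-20232/19) = 3938 + 6*I*√10678/19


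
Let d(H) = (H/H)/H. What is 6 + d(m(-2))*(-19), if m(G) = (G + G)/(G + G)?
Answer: -13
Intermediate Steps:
m(G) = 1 (m(G) = (2*G)/((2*G)) = (2*G)*(1/(2*G)) = 1)
d(H) = 1/H
6 + d(m(-2))*(-19) = 6 - 19/1 = 6 + 1*(-19) = 6 - 19 = -13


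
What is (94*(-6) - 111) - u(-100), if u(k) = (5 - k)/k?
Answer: -13479/20 ≈ -673.95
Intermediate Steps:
u(k) = (5 - k)/k
(94*(-6) - 111) - u(-100) = (94*(-6) - 111) - (5 - 1*(-100))/(-100) = (-564 - 111) - (-1)*(5 + 100)/100 = -675 - (-1)*105/100 = -675 - 1*(-21/20) = -675 + 21/20 = -13479/20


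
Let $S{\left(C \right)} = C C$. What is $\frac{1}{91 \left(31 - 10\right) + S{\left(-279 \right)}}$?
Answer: $\frac{1}{79752} \approx 1.2539 \cdot 10^{-5}$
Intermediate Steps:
$S{\left(C \right)} = C^{2}$
$\frac{1}{91 \left(31 - 10\right) + S{\left(-279 \right)}} = \frac{1}{91 \left(31 - 10\right) + \left(-279\right)^{2}} = \frac{1}{91 \cdot 21 + 77841} = \frac{1}{1911 + 77841} = \frac{1}{79752}$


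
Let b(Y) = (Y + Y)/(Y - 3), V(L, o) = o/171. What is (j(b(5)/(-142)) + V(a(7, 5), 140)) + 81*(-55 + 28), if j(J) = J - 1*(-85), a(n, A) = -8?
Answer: -51021739/24282 ≈ -2101.2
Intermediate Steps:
V(L, o) = o/171 (V(L, o) = o*(1/171) = o/171)
b(Y) = 2*Y/(-3 + Y) (b(Y) = (2*Y)/(-3 + Y) = 2*Y/(-3 + Y))
j(J) = 85 + J (j(J) = J + 85 = 85 + J)
(j(b(5)/(-142)) + V(a(7, 5), 140)) + 81*(-55 + 28) = ((85 + (2*5/(-3 + 5))/(-142)) + (1/171)*140) + 81*(-55 + 28) = ((85 + (2*5/2)*(-1/142)) + 140/171) + 81*(-27) = ((85 + (2*5*(½))*(-1/142)) + 140/171) - 2187 = ((85 + 5*(-1/142)) + 140/171) - 2187 = ((85 - 5/142) + 140/171) - 2187 = (12065/142 + 140/171) - 2187 = 2082995/24282 - 2187 = -51021739/24282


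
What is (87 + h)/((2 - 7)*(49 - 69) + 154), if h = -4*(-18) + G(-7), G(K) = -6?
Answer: 153/254 ≈ 0.60236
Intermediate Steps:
h = 66 (h = -4*(-18) - 6 = 72 - 6 = 66)
(87 + h)/((2 - 7)*(49 - 69) + 154) = (87 + 66)/((2 - 7)*(49 - 69) + 154) = 153/(-5*(-20) + 154) = 153/(100 + 154) = 153/254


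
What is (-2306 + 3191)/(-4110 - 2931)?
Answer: -295/2347 ≈ -0.12569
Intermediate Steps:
(-2306 + 3191)/(-4110 - 2931) = 885/(-7041) = 885*(-1/7041) = -295/2347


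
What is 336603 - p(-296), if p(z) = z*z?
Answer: 248987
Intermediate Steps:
p(z) = z²
336603 - p(-296) = 336603 - 1*(-296)² = 336603 - 1*87616 = 336603 - 87616 = 248987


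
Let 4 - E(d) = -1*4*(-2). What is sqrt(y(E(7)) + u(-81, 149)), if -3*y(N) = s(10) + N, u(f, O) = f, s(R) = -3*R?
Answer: I*sqrt(627)/3 ≈ 8.3466*I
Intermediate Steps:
E(d) = -4 (E(d) = 4 - (-1*4)*(-2) = 4 - (-4)*(-2) = 4 - 1*8 = 4 - 8 = -4)
y(N) = 10 - N/3 (y(N) = -(-3*10 + N)/3 = -(-30 + N)/3 = 10 - N/3)
sqrt(y(E(7)) + u(-81, 149)) = sqrt((10 - 1/3*(-4)) - 81) = sqrt((10 + 4/3) - 81) = sqrt(34/3 - 81) = sqrt(-209/3) = I*sqrt(627)/3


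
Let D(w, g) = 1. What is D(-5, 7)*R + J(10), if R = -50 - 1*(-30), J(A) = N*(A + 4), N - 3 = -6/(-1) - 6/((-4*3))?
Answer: 113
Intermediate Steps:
N = 19/2 (N = 3 + (-6/(-1) - 6/((-4*3))) = 3 + (-6*(-1) - 6/(-12)) = 3 + (6 - 6*(-1/12)) = 3 + (6 + 1/2) = 3 + 13/2 = 19/2 ≈ 9.5000)
J(A) = 38 + 19*A/2 (J(A) = 19*(A + 4)/2 = 19*(4 + A)/2 = 38 + 19*A/2)
R = -20 (R = -50 + 30 = -20)
D(-5, 7)*R + J(10) = 1*(-20) + (38 + (19/2)*10) = -20 + (38 + 95) = -20 + 133 = 113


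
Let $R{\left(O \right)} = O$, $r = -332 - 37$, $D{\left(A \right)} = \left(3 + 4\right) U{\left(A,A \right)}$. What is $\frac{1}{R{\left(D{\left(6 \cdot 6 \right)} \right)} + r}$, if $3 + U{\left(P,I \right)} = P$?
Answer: $- \frac{1}{138} \approx -0.0072464$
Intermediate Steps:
$U{\left(P,I \right)} = -3 + P$
$D{\left(A \right)} = -21 + 7 A$ ($D{\left(A \right)} = \left(3 + 4\right) \left(-3 + A\right) = 7 \left(-3 + A\right) = -21 + 7 A$)
$r = -369$
$\frac{1}{R{\left(D{\left(6 \cdot 6 \right)} \right)} + r} = \frac{1}{\left(-21 + 7 \cdot 6 \cdot 6\right) - 369} = \frac{1}{\left(-21 + 7 \cdot 36\right) - 369} = \frac{1}{\left(-21 + 252\right) - 369} = \frac{1}{231 - 369} = \frac{1}{-138} = - \frac{1}{138}$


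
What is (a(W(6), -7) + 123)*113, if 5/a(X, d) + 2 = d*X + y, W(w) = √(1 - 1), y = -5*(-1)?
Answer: 42262/3 ≈ 14087.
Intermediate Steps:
y = 5
W(w) = 0 (W(w) = √0 = 0)
a(X, d) = 5/(3 + X*d) (a(X, d) = 5/(-2 + (d*X + 5)) = 5/(-2 + (X*d + 5)) = 5/(-2 + (5 + X*d)) = 5/(3 + X*d))
(a(W(6), -7) + 123)*113 = (5/(3 + 0*(-7)) + 123)*113 = (5/(3 + 0) + 123)*113 = (5/3 + 123)*113 = (374/3)*113 = 42262/3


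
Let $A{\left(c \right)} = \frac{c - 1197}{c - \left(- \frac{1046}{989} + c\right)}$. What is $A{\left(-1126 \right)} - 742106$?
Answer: $- \frac{778540323}{1046} \approx -7.443 \cdot 10^{5}$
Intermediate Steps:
$A{\left(c \right)} = - \frac{1183833}{1046} + \frac{989 c}{1046}$ ($A{\left(c \right)} = \frac{-1197 + c}{c - \left(- \frac{1046}{989} + c\right)} = \frac{-1197 + c}{\frac{1046}{989}} = \left(-1197 + c\right) \frac{989}{1046} = - \frac{1183833}{1046} + \frac{989 c}{1046}$)
$A{\left(-1126 \right)} - 742106 = \left(- \frac{1183833}{1046} + \frac{989}{1046} \left(-1126\right)\right) - 742106 = \left(- \frac{1183833}{1046} - \frac{556807}{523}\right) - 742106 = - \frac{2297447}{1046} - 742106 = - \frac{778540323}{1046}$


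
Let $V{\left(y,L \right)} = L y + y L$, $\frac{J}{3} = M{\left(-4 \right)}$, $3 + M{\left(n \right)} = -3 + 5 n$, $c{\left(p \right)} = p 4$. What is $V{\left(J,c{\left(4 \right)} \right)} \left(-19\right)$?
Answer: $47424$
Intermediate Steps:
$c{\left(p \right)} = 4 p$
$M{\left(n \right)} = -6 + 5 n$ ($M{\left(n \right)} = -3 + \left(-3 + 5 n\right) = -6 + 5 n$)
$J = -78$ ($J = 3 \left(-6 + 5 \left(-4\right)\right) = 3 \left(-6 - 20\right) = 3 \left(-26\right) = -78$)
$V{\left(y,L \right)} = 2 L y$ ($V{\left(y,L \right)} = L y + L y = 2 L y$)
$V{\left(J,c{\left(4 \right)} \right)} \left(-19\right) = 2 \cdot 4 \cdot 4 \left(-78\right) \left(-19\right) = 2 \cdot 16 \left(-78\right) \left(-19\right) = \left(-2496\right) \left(-19\right) = 47424$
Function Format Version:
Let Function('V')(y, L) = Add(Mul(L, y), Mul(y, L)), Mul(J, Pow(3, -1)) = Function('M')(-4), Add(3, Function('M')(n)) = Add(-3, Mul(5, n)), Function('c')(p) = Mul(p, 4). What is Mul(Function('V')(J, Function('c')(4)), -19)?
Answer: 47424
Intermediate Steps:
Function('c')(p) = Mul(4, p)
Function('M')(n) = Add(-6, Mul(5, n)) (Function('M')(n) = Add(-3, Add(-3, Mul(5, n))) = Add(-6, Mul(5, n)))
J = -78 (J = Mul(3, Add(-6, Mul(5, -4))) = Mul(3, Add(-6, -20)) = Mul(3, -26) = -78)
Function('V')(y, L) = Mul(2, L, y) (Function('V')(y, L) = Add(Mul(L, y), Mul(L, y)) = Mul(2, L, y))
Mul(Function('V')(J, Function('c')(4)), -19) = Mul(Mul(2, Mul(4, 4), -78), -19) = Mul(Mul(2, 16, -78), -19) = Mul(-2496, -19) = 47424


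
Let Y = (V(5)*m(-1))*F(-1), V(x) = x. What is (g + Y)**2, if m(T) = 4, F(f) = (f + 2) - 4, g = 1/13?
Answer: 606841/169 ≈ 3590.8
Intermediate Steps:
g = 1/13 ≈ 0.076923
F(f) = -2 + f (F(f) = (2 + f) - 4 = -2 + f)
Y = -60 (Y = (5*4)*(-2 - 1) = 20*(-3) = -60)
(g + Y)**2 = (1/13 - 60)**2 = (-779/13)**2 = 606841/169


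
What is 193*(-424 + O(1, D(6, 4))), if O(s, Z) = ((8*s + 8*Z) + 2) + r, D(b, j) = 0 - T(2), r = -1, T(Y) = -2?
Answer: -77007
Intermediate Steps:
D(b, j) = 2 (D(b, j) = 0 - 1*(-2) = 0 + 2 = 2)
O(s, Z) = 1 + 8*Z + 8*s (O(s, Z) = ((8*s + 8*Z) + 2) - 1 = ((8*Z + 8*s) + 2) - 1 = (2 + 8*Z + 8*s) - 1 = 1 + 8*Z + 8*s)
193*(-424 + O(1, D(6, 4))) = 193*(-424 + (1 + 8*2 + 8*1)) = 193*(-424 + (1 + 16 + 8)) = 193*(-424 + 25) = 193*(-399) = -77007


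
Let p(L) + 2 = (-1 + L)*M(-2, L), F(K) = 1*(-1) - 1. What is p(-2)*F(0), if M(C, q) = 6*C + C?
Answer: -80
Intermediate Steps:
M(C, q) = 7*C
F(K) = -2 (F(K) = -1 - 1 = -2)
p(L) = 12 - 14*L (p(L) = -2 + (-1 + L)*(7*(-2)) = -2 + (-1 + L)*(-14) = -2 + (14 - 14*L) = 12 - 14*L)
p(-2)*F(0) = (12 - 14*(-2))*(-2) = (12 + 28)*(-2) = 40*(-2) = -80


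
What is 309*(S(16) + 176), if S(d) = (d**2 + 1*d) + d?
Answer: 143376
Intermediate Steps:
S(d) = d**2 + 2*d (S(d) = (d**2 + d) + d = (d + d**2) + d = d**2 + 2*d)
309*(S(16) + 176) = 309*(16*(2 + 16) + 176) = 309*(16*18 + 176) = 309*(288 + 176) = 309*464 = 143376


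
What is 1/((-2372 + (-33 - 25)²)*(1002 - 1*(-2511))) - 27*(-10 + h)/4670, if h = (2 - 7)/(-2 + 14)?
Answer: 98013167/1627446432 ≈ 0.060225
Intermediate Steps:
h = -5/12 ≈ -0.41667
1/((-2372 + (-33 - 25)²)*(1002 - 1*(-2511))) - 27*(-10 + h)/4670 = 1/((-2372 + (-33 - 25)²)*(1002 - 1*(-2511))) - 27*(-10 - 5/12)/4670 = 1/((-2372 + (-58)²)*(1002 + 2511)) - 27*(-125/12)*(1/4670) = 1/((-2372 + 3364)*3513) + (1125/4)*(1/4670) = (1/3513)/992 + 225/3736 = (1/992)*(1/3513) + 225/3736 = 1/3484896 + 225/3736 = 98013167/1627446432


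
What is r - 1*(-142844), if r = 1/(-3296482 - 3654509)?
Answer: 992907358403/6950991 ≈ 1.4284e+5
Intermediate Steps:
r = -1/6950991 (r = 1/(-6950991) = -1/6950991 ≈ -1.4386e-7)
r - 1*(-142844) = -1/6950991 - 1*(-142844) = -1/6950991 + 142844 = 992907358403/6950991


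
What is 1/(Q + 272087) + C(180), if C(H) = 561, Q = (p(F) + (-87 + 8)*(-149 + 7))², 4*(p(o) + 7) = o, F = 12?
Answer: 70700520364/126025883 ≈ 561.00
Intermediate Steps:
p(o) = -7 + o/4
Q = 125753796 (Q = ((-7 + (¼)*12) + (-87 + 8)*(-149 + 7))² = ((-7 + 3) - 79*(-142))² = (-4 + 11218)² = 11214² = 125753796)
1/(Q + 272087) + C(180) = 1/(125753796 + 272087) + 561 = 1/126025883 + 561 = 70700520364/126025883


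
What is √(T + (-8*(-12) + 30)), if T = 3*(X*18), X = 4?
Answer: 3*√38 ≈ 18.493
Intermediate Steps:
T = 216 (T = 3*(4*18) = 3*72 = 216)
√(T + (-8*(-12) + 30)) = √(216 + (-8*(-12) + 30)) = √(216 + (96 + 30)) = √(216 + 126) = √342 = 3*√38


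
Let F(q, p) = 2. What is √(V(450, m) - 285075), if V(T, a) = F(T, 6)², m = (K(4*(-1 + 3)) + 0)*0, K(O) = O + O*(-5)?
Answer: I*√285071 ≈ 533.92*I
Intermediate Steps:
K(O) = -4*O (K(O) = O - 5*O = -4*O)
m = 0 (m = (-16*(-1 + 3) + 0)*0 = (-16*2 + 0)*0 = (-4*8 + 0)*0 = (-32 + 0)*0 = -32*0 = 0)
V(T, a) = 4 (V(T, a) = 2² = 4)
√(V(450, m) - 285075) = √(4 - 285075) = √(-285071) = I*√285071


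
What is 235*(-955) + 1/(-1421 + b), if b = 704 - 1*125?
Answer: -188965851/842 ≈ -2.2443e+5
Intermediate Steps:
b = 579 (b = 704 - 125 = 579)
235*(-955) + 1/(-1421 + b) = 235*(-955) + 1/(-1421 + 579) = -224425 + 1/(-842) = -224425 - 1/842 = -188965851/842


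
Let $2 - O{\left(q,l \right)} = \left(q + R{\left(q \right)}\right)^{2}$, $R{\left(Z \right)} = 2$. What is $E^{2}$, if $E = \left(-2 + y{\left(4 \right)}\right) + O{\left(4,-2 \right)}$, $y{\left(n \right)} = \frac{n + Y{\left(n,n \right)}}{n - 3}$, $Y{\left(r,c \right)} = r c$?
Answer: $256$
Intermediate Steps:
$Y{\left(r,c \right)} = c r$
$O{\left(q,l \right)} = 2 - \left(2 + q\right)^{2}$ ($O{\left(q,l \right)} = 2 - \left(q + 2\right)^{2} = 2 - \left(2 + q\right)^{2}$)
$y{\left(n \right)} = \frac{n + n^{2}}{-3 + n}$ ($y{\left(n \right)} = \frac{n + n n}{n - 3} = \frac{n + n^{2}}{-3 + n}$)
$E = -16$ ($E = \left(-2 + \frac{4 \left(1 + 4\right)}{-3 + 4}\right) + \left(2 - \left(2 + 4\right)^{2}\right) = \left(-2 + 4 \cdot 1^{-1} \cdot 5\right) + \left(2 - 6^{2}\right) = \left(-2 + 4 \cdot 1 \cdot 5\right) + \left(2 - 36\right) = \left(-2 + 20\right) + \left(2 - 36\right) = 18 - 34 = -16$)
$E^{2} = \left(-16\right)^{2} = 256$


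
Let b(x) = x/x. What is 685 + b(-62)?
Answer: 686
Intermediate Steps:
b(x) = 1
685 + b(-62) = 685 + 1 = 686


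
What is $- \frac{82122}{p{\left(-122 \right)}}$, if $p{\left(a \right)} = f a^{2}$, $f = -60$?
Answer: $\frac{13687}{148840} \approx 0.091958$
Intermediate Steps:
$p{\left(a \right)} = - 60 a^{2}$
$- \frac{82122}{p{\left(-122 \right)}} = - \frac{82122}{\left(-60\right) \left(-122\right)^{2}} = - \frac{82122}{\left(-60\right) 14884} = - \frac{82122}{-893040} = \left(-82122\right) \left(- \frac{1}{893040}\right) = \frac{13687}{148840}$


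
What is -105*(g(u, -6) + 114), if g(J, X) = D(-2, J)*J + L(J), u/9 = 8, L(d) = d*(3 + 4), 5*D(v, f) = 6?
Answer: -73962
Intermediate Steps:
D(v, f) = 6/5 (D(v, f) = (1/5)*6 = 6/5)
L(d) = 7*d (L(d) = d*7 = 7*d)
u = 72 (u = 9*8 = 72)
g(J, X) = 41*J/5 (g(J, X) = 6*J/5 + 7*J = 41*J/5)
-105*(g(u, -6) + 114) = -105*((41/5)*72 + 114) = -105*(2952/5 + 114) = -105*3522/5 = -73962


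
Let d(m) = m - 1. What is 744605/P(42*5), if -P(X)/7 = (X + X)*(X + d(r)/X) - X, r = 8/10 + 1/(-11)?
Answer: -40953275/33875926 ≈ -1.2089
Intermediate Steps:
r = 39/55 (r = 8*(⅒) + 1*(-1/11) = ⅘ - 1/11 = 39/55 ≈ 0.70909)
d(m) = -1 + m
P(X) = 7*X - 14*X*(X - 16/(55*X)) (P(X) = -7*((X + X)*(X + (-1 + 39/55)/X) - X) = -7*((2*X)*(X - 16/(55*X)) - X) = -7*(2*X*(X - 16/(55*X)) - X) = -7*(-X + 2*X*(X - 16/(55*X))) = 7*X - 14*X*(X - 16/(55*X)))
744605/P(42*5) = 744605/(224/55 - 14*(42*5)² + 7*(42*5)) = 744605/(224/55 - 14*210² + 7*210) = 744605/(224/55 - 14*44100 + 1470) = 744605/(224/55 - 617400 + 1470) = 744605/(-33875926/55) = 744605*(-55/33875926) = -40953275/33875926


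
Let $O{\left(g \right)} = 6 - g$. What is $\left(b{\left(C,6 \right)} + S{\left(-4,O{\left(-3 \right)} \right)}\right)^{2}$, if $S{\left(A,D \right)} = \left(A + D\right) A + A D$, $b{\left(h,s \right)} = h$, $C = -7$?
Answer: $3969$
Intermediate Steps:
$S{\left(A,D \right)} = A D + A \left(A + D\right)$ ($S{\left(A,D \right)} = A \left(A + D\right) + A D = A D + A \left(A + D\right)$)
$\left(b{\left(C,6 \right)} + S{\left(-4,O{\left(-3 \right)} \right)}\right)^{2} = \left(-7 - 4 \left(-4 + 2 \left(6 - -3\right)\right)\right)^{2} = \left(-7 - 4 \left(-4 + 2 \left(6 + 3\right)\right)\right)^{2} = \left(-7 - 4 \left(-4 + 2 \cdot 9\right)\right)^{2} = \left(-7 - 4 \left(-4 + 18\right)\right)^{2} = \left(-7 - 56\right)^{2} = \left(-63\right)^{2} = 3969$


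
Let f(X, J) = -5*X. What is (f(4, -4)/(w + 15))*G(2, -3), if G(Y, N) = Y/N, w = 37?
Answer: 10/39 ≈ 0.25641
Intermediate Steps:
(f(4, -4)/(w + 15))*G(2, -3) = ((-5*4)/(37 + 15))*(2/(-3)) = (-20/52)*(2*(-⅓)) = ((1/52)*(-20))*(-⅔) = -5/13*(-⅔) = 10/39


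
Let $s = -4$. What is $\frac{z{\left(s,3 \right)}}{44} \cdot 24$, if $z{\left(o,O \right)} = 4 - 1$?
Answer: $\frac{18}{11} \approx 1.6364$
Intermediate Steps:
$z{\left(o,O \right)} = 3$ ($z{\left(o,O \right)} = 4 - 1 = 3$)
$\frac{z{\left(s,3 \right)}}{44} \cdot 24 = \frac{1}{44} \cdot 3 \cdot 24 = \frac{3}{44} \cdot 24 = \frac{18}{11}$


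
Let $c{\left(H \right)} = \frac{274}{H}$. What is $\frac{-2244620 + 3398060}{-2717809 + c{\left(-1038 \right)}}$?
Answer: $- \frac{18707355}{44079469} \approx -0.4244$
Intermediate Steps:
$\frac{-2244620 + 3398060}{-2717809 + c{\left(-1038 \right)}} = \frac{-2244620 + 3398060}{-2717809 + \frac{274}{-1038}} = \frac{1153440}{-2717809 + 274 \left(- \frac{1}{1038}\right)} = \frac{1153440}{-2717809 - \frac{137}{519}} = \frac{1153440}{- \frac{1410543008}{519}} = 1153440 \left(- \frac{519}{1410543008}\right) = - \frac{18707355}{44079469}$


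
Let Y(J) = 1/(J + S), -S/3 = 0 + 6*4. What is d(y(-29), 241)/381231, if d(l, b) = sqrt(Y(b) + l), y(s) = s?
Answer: 70*I/4956003 ≈ 1.4124e-5*I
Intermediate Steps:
S = -72 (S = -3*(0 + 6*4) = -3*(0 + 24) = -3*24 = -72)
Y(J) = 1/(-72 + J) (Y(J) = 1/(J - 72) = 1/(-72 + J))
d(l, b) = sqrt(l + 1/(-72 + b)) (d(l, b) = sqrt(1/(-72 + b) + l) = sqrt(l + 1/(-72 + b)))
d(y(-29), 241)/381231 = sqrt((1 - 29*(-72 + 241))/(-72 + 241))/381231 = sqrt((1 - 29*169)/169)*(1/381231) = sqrt((1 - 4901)/169)*(1/381231) = sqrt((1/169)*(-4900))*(1/381231) = sqrt(-4900/169)*(1/381231) = (70*I/13)*(1/381231) = 70*I/4956003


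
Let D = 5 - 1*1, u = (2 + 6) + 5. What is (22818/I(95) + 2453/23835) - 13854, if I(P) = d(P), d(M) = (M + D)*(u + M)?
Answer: -196113121543/14157990 ≈ -13852.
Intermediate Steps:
u = 13 (u = 8 + 5 = 13)
D = 4 (D = 5 - 1 = 4)
d(M) = (4 + M)*(13 + M) (d(M) = (M + 4)*(13 + M) = (4 + M)*(13 + M))
I(P) = 52 + P**2 + 17*P
(22818/I(95) + 2453/23835) - 13854 = (22818/(52 + 95**2 + 17*95) + 2453/23835) - 13854 = (22818/(52 + 9025 + 1615) + 2453*(1/23835)) - 13854 = (22818/10692 + 2453/23835) - 13854 = (22818*(1/10692) + 2453/23835) - 13854 = (3803/1782 + 2453/23835) - 13854 = 31671917/14157990 - 13854 = -196113121543/14157990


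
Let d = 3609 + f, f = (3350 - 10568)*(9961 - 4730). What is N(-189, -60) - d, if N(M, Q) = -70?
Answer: 37753679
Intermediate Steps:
f = -37757358 (f = -7218*5231 = -37757358)
d = -37753749 (d = 3609 - 37757358 = -37753749)
N(-189, -60) - d = -70 - 1*(-37753749) = -70 + 37753749 = 37753679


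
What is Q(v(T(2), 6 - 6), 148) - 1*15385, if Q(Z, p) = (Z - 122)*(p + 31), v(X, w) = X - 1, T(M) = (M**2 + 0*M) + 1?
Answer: -36507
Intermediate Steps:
T(M) = 1 + M**2 (T(M) = (M**2 + 0) + 1 = M**2 + 1 = 1 + M**2)
v(X, w) = -1 + X
Q(Z, p) = (-122 + Z)*(31 + p)
Q(v(T(2), 6 - 6), 148) - 1*15385 = (-3782 - 122*148 + 31*(-1 + (1 + 2**2)) + (-1 + (1 + 2**2))*148) - 1*15385 = (-3782 - 18056 + 31*(-1 + (1 + 4)) + (-1 + (1 + 4))*148) - 15385 = (-3782 - 18056 + 31*(-1 + 5) + (-1 + 5)*148) - 15385 = (-3782 - 18056 + 31*4 + 4*148) - 15385 = (-3782 - 18056 + 124 + 592) - 15385 = -21122 - 15385 = -36507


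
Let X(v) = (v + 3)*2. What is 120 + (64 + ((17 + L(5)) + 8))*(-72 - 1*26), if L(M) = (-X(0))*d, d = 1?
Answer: -8014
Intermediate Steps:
X(v) = 6 + 2*v (X(v) = (3 + v)*2 = 6 + 2*v)
L(M) = -6 (L(M) = -(6 + 2*0)*1 = -(6 + 0)*1 = -1*6*1 = -6*1 = -6)
120 + (64 + ((17 + L(5)) + 8))*(-72 - 1*26) = 120 + (64 + ((17 - 6) + 8))*(-72 - 1*26) = 120 + (64 + (11 + 8))*(-72 - 26) = 120 + (64 + 19)*(-98) = 120 + 83*(-98) = 120 - 8134 = -8014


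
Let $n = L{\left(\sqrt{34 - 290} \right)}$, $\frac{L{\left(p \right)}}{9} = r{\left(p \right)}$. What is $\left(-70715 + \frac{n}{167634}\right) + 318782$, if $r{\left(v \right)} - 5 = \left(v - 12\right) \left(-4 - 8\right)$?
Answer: $\frac{4620496091}{18626} - \frac{96 i}{9313} \approx 2.4807 \cdot 10^{5} - 0.010308 i$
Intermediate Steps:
$r{\left(v \right)} = 149 - 12 v$ ($r{\left(v \right)} = 5 + \left(v - 12\right) \left(-4 - 8\right) = 5 + \left(-12 + v\right) \left(-12\right) = 5 - \left(-144 + 12 v\right) = 149 - 12 v$)
$L{\left(p \right)} = 1341 - 108 p$ ($L{\left(p \right)} = 9 \left(149 - 12 p\right) = 1341 - 108 p$)
$n = 1341 - 1728 i$ ($n = 1341 - 108 \sqrt{34 - 290} = 1341 - 108 \sqrt{-256} = 1341 - 108 \cdot 16 i = 1341 - 1728 i \approx 1341.0 - 1728.0 i$)
$\left(-70715 + \frac{n}{167634}\right) + 318782 = \left(-70715 + \frac{1341 - 1728 i}{167634}\right) + 318782 = \left(-70715 + \left(1341 - 1728 i\right) \frac{1}{167634}\right) + 318782 = \left(-70715 + \left(\frac{149}{18626} - \frac{96 i}{9313}\right)\right) + 318782 = \left(- \frac{1317137441}{18626} - \frac{96 i}{9313}\right) + 318782 = \frac{4620496091}{18626} - \frac{96 i}{9313}$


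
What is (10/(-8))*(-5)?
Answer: 25/4 ≈ 6.2500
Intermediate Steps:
(10/(-8))*(-5) = (10*(-⅛))*(-5) = -5/4*(-5) = 25/4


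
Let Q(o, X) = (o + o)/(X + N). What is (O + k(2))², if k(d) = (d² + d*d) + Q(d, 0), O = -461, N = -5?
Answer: 5148361/25 ≈ 2.0593e+5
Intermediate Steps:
Q(o, X) = 2*o/(-5 + X) (Q(o, X) = (o + o)/(X - 5) = (2*o)/(-5 + X) = 2*o/(-5 + X))
k(d) = 2*d² - 2*d/5 (k(d) = (d² + d*d) + 2*d/(-5 + 0) = (d² + d²) + 2*d/(-5) = 2*d² + 2*d*(-⅕) = 2*d² - 2*d/5)
(O + k(2))² = (-461 + (⅖)*2*(-1 + 5*2))² = (-461 + (⅖)*2*(-1 + 10))² = (-461 + (⅖)*2*9)² = (-461 + 36/5)² = (-2269/5)² = 5148361/25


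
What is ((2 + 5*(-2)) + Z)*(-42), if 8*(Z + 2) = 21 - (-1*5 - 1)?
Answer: 1113/4 ≈ 278.25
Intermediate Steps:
Z = 11/8 (Z = -2 + (21 - (-1*5 - 1))/8 = -2 + (21 - (-5 - 1))/8 = -2 + (21 - 1*(-6))/8 = -2 + (21 + 6)/8 = -2 + (⅛)*27 = -2 + 27/8 = 11/8 ≈ 1.3750)
((2 + 5*(-2)) + Z)*(-42) = ((2 + 5*(-2)) + 11/8)*(-42) = ((2 - 10) + 11/8)*(-42) = (-8 + 11/8)*(-42) = -53/8*(-42) = 1113/4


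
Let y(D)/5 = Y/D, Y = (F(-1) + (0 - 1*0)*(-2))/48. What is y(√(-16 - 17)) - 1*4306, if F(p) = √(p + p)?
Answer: -4306 + 5*√66/1584 ≈ -4306.0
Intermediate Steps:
F(p) = √2*√p (F(p) = √(2*p) = √2*√p)
Y = I*√2/48 (Y = (√2*√(-1) + (0 - 1*0)*(-2))/48 = (√2*I + (0 + 0)*(-2))*(1/48) = (I*√2 + 0*(-2))*(1/48) = (I*√2 + 0)*(1/48) = (I*√2)*(1/48) = I*√2/48 ≈ 0.029463*I)
y(D) = 5*I*√2/(48*D) (y(D) = 5*((I*√2/48)/D) = 5*(I*√2/(48*D)) = 5*I*√2/(48*D))
y(√(-16 - 17)) - 1*4306 = 5*I*√2/(48*(√(-16 - 17))) - 1*4306 = 5*I*√2/(48*(√(-33))) - 4306 = 5*I*√2/(48*((I*√33))) - 4306 = 5*I*√2*(-I*√33/33)/48 - 4306 = 5*√66/1584 - 4306 = -4306 + 5*√66/1584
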